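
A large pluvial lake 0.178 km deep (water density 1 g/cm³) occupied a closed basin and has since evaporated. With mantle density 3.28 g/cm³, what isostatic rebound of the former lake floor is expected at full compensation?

0.0543 km

u = d ρ_w/ρ_m = 0.178 km × 1/3.28 = 0.0543 km.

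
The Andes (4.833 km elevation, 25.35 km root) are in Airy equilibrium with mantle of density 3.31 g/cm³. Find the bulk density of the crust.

2.78 g/cm³

ρ_c h = (ρ_m − ρ_c) r → ρ_c (h + r) = ρ_m r → ρ_c = ρ_m r / (h + r).
ρ_c = 3.31 × 25.35 km / (4.833 km + 25.35 km) = 2.78 g/cm³.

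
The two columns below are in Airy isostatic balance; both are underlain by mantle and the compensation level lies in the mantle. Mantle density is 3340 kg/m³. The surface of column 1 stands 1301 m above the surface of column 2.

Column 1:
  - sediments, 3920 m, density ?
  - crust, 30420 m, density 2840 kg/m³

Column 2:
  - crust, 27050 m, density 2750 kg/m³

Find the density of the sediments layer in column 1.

2040 kg/m³

Take the compensation level at the base of the deeper column (depth z_c below the surface of column 1) and equate Σ ρ_i t_i down to z_c; mantle fills any gap and the z_c terms cancel.
Column 1: 3920×ρ + 30420×2840 + (z_c − 34340)×3340
Column 2: 1301×0 + 27050×2750 + (z_c − 1301 − 27050)×3340
The z_c×3340 term appears on both sides and cancels. Collect the known terms of each column as K = Σ(ρt)_known − 3340 × (depth of known layers): K_1 = 86392800 − 3340×34340 = −28302800; K_2 = 74387500 − 3340×(1301 + 27050) = −20304840.
Balance: K_1 + 3920×ρ = K_2, so ρ = (K_2 − K_1)/3920 = 7997960/3920 = 2040 kg/m³.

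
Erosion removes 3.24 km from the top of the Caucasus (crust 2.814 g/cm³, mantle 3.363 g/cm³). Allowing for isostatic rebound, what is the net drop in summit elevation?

0.529 km

Rebound u = e ρ_c/ρ_m = 3.24 km × 2.814/3.363 = 2.711 km.
Net surface drop = e − u = 3.24 km − 2.711 km = e (ρ_m − ρ_c)/ρ_m = 0.529 km.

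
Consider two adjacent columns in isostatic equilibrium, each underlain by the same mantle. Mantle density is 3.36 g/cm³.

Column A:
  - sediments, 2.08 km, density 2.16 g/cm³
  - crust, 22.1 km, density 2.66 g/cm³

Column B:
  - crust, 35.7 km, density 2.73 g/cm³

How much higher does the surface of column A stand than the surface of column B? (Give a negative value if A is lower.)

For any compensation level in the mantle, the mantle terms cancel and isostasy reduces to e = (Σt_A − Σt_B) − (Σ(ρt)_A − Σ(ρt)_B) / ρ_m.
Σt_A = 24.18 km; Σt_B = 35.7 km; Σ(ρt)_A = 63.2788; Σ(ρt)_B = 97.461 (in km·g/cm³).
e = (24.18 − 35.7) − (63.2788 − 97.461) / 3.36 = −1.35 km.

−1.35 km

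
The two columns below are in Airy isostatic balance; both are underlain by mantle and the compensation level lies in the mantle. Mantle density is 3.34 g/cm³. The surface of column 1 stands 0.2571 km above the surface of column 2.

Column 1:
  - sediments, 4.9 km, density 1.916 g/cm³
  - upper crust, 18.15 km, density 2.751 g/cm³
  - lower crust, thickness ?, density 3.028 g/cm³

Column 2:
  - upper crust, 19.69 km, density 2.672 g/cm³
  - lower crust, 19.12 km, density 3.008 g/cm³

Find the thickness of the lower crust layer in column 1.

8.63 km

Take the compensation level at the base of the deeper column (depth z_c below the surface of column 1) and equate Σ ρ_i t_i down to z_c; mantle fills any gap and the z_c terms cancel.
Column 1: 4.9×1.916 + 18.15×2.751 + x×3.028 + (z_c − 23.05 − x)×3.34
Column 2: 0.2571×0 + 19.69×2.672 + 19.12×3.008 + (z_c − 0.2571 − 38.81)×3.34
The z_c×3.34 term appears on both sides and cancels. Collect the known terms of each column as K = Σ(ρt)_known − 3.34 × (depth of known layers): K_1 = 59.31905 − 3.34×23.05 = −17.66795; K_2 = 110.12464 − 3.34×(0.2571 + 38.81) = −20.359474.
Balance: K_1 − x×(3.34 − 3.028) = K_2, so x = (K_1 − K_2)/(3.34 − 3.028) = 2.69152/0.312 = 8.63 km.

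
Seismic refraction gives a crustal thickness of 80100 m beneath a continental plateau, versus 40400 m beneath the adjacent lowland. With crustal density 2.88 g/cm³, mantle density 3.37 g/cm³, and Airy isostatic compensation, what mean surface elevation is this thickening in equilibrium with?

5770 m

Excess crust Δ = 80100 m − 40400 m = 39700 m, split between elevation h and root r with h + r = Δ.
Airy balance ρ_c h = (ρ_m − ρ_c) r gives r = h ρ_c/(ρ_m − ρ_c), so h (1 + ρ_c/(ρ_m − ρ_c)) = Δ, i.e. h = Δ (ρ_m − ρ_c)/ρ_m.
h = 39700 m × 0.49/3.37 = 5770 m.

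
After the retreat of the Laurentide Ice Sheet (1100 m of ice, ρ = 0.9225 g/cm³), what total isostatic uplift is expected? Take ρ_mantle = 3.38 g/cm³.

Removing the load lets mantle flow back in; uplift u satisfies ρ_ice t = ρ_m u.
u = t ρ_ice/ρ_m = 1100 m × 0.9225/3.38 = 300 m.

300 m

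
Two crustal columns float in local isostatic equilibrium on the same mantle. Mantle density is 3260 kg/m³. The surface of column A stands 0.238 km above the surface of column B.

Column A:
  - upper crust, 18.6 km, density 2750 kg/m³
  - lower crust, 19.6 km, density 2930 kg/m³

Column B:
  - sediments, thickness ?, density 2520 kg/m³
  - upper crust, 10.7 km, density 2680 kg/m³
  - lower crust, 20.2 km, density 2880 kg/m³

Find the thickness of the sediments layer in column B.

Take the compensation level at the base of the deeper column (depth z_c below the surface of column A) and equate Σ ρ_i t_i down to z_c; mantle fills any gap and the z_c terms cancel.
Column A: 18.6×2750 + 19.6×2930 + (z_c − 38.2)×3260
Column B: 0.238×0 + x×2520 + 10.7×2680 + 20.2×2880 + (z_c − 0.238 − 30.9 − x)×3260
The z_c×3260 term appears on both sides and cancels. Collect the known terms of each column as K = Σ(ρt)_known − 3260 × (depth of known layers): K_A = 108578 − 3260×38.2 = −15954; K_B = 86852 − 3260×(0.238 + 30.9) = −14657.88.
Balance: K_A = K_B − x×(3260 − 2520), so x = (K_B − K_A)/(3260 − 2520) = 1296.12/740 = 1.75 km.

1.75 km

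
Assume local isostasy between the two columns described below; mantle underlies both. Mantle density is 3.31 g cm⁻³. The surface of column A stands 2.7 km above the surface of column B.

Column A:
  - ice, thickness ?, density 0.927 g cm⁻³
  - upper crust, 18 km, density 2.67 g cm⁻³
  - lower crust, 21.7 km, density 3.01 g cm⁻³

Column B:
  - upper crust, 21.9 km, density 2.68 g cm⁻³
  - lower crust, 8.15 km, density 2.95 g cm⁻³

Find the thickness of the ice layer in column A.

3.21 km

Take the compensation level at the base of the deeper column (depth z_c below the surface of column A) and equate Σ ρ_i t_i down to z_c; mantle fills any gap and the z_c terms cancel.
Column A: x×0.927 + 18×2.67 + 21.7×3.01 + (z_c − 39.7 − x)×3.31
Column B: 2.7×0 + 21.9×2.68 + 8.15×2.95 + (z_c − 2.7 − 30.05)×3.31
The z_c×3.31 term appears on both sides and cancels. Collect the known terms of each column as K = Σ(ρt)_known − 3.31 × (depth of known layers): K_A = 113.377 − 3.31×39.7 = −18.03; K_B = 82.7345 − 3.31×(2.7 + 30.05) = −25.668.
Balance: K_A − x×(3.31 − 0.927) = K_B, so x = (K_A − K_B)/(3.31 − 0.927) = 7.638/2.383 = 3.21 km.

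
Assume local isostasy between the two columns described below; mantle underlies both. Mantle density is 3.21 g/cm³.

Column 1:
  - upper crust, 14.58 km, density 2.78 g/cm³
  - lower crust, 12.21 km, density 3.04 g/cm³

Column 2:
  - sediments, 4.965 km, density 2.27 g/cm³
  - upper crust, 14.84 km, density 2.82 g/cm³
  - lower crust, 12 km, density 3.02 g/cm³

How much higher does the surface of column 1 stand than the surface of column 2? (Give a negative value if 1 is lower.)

−1.37 km

For any compensation level in the mantle, the mantle terms cancel and isostasy reduces to e = (Σt_1 − Σt_2) − (Σ(ρt)_1 − Σ(ρt)_2) / ρ_m.
Σt_1 = 26.79 km; Σt_2 = 31.805 km; Σ(ρt)_1 = 77.6508; Σ(ρt)_2 = 89.35935 (in km·g/cm³).
e = (26.79 − 31.805) − (77.6508 − 89.35935) / 3.21 = −1.37 km.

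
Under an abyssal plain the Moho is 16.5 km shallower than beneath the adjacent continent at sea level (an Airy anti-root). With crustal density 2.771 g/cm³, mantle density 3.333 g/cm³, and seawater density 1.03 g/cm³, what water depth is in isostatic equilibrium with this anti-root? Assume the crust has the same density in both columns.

Replacing a thickness d of crust by seawater at the top must be balanced by replacing crust with mantle at the base: d (ρ_c − ρ_w) = a (ρ_m − ρ_c).
d = a (ρ_m − ρ_c)/(ρ_c − ρ_w) = 16.5 km × 0.562/1.741 = 5.33 km.

5.33 km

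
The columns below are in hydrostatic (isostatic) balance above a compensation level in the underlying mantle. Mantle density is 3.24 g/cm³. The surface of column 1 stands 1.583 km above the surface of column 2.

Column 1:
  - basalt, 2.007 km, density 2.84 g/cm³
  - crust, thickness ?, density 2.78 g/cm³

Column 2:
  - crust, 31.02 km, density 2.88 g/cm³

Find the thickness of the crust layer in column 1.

33.7 km

Take the compensation level at the base of the deeper column (depth z_c below the surface of column 1) and equate Σ ρ_i t_i down to z_c; mantle fills any gap and the z_c terms cancel.
Column 1: 2.007×2.84 + x×2.78 + (z_c − 2.007 − x)×3.24
Column 2: 1.583×0 + 31.02×2.88 + (z_c − 1.583 − 31.02)×3.24
The z_c×3.24 term appears on both sides and cancels. Collect the known terms of each column as K = Σ(ρt)_known − 3.24 × (depth of known layers): K_1 = 5.69988 − 3.24×2.007 = −0.8028; K_2 = 89.3376 − 3.24×(1.583 + 31.02) = −16.29612.
Balance: K_1 − x×(3.24 − 2.78) = K_2, so x = (K_1 − K_2)/(3.24 − 2.78) = 15.4933/0.46 = 33.7 km.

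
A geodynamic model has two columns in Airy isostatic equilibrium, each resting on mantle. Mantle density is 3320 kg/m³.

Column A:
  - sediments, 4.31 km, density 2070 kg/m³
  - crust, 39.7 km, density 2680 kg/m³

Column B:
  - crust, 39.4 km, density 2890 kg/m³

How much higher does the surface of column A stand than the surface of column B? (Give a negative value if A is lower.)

4.17 km

For any compensation level in the mantle, the mantle terms cancel and isostasy reduces to e = (Σt_A − Σt_B) − (Σ(ρt)_A − Σ(ρt)_B) / ρ_m.
Σt_A = 44.01 km; Σt_B = 39.4 km; Σ(ρt)_A = 115317.7; Σ(ρt)_B = 113866 (in km·kg/m³).
e = (44.01 − 39.4) − (115317.7 − 113866) / 3320 = 4.17 km.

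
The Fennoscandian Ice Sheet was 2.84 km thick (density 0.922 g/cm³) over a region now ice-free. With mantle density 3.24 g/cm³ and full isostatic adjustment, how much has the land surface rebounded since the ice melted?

Removing the load lets mantle flow back in; uplift u satisfies ρ_ice t = ρ_m u.
u = t ρ_ice/ρ_m = 2.84 km × 0.922/3.24 = 0.808 km.

0.808 km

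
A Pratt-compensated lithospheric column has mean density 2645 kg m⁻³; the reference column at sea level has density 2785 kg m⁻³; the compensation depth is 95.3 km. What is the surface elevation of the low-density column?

5.04 km

ρ_ref D = ρ (D + h) → h = D (ρ_ref − ρ)/ρ.
h = 95.3 km × (2785 − 2645)/2645 = 5.04 km.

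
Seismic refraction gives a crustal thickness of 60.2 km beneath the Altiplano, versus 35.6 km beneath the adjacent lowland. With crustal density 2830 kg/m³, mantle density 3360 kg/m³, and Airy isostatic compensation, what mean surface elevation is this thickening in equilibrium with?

3.88 km

Excess crust Δ = 60.2 km − 35.6 km = 24.6 km, split between elevation h and root r with h + r = Δ.
Airy balance ρ_c h = (ρ_m − ρ_c) r gives r = h ρ_c/(ρ_m − ρ_c), so h (1 + ρ_c/(ρ_m − ρ_c)) = Δ, i.e. h = Δ (ρ_m − ρ_c)/ρ_m.
h = 24.6 km × 530/3360 = 3.88 km.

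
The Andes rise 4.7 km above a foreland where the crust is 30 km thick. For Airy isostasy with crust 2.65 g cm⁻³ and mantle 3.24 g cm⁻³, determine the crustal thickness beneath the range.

Root depth r = h ρ_c / (ρ_m − ρ_c) = 4.7 km × 2.65 / 0.59 = 21.11 km.
Total thickness = T + h + r = 30 km + 4.7 km + 21.11 km = 55.8 km.

55.8 km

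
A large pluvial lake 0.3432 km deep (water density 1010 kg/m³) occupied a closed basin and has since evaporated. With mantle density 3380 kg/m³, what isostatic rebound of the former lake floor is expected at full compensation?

u = d ρ_w/ρ_m = 0.3432 km × 1010/3380 = 0.103 km.

0.103 km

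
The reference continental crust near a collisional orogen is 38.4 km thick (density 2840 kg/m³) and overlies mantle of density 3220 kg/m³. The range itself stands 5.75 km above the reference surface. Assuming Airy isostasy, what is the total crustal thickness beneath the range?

87.1 km

Root depth r = h ρ_c / (ρ_m − ρ_c) = 5.75 km × 2840 / 380 = 42.97 km.
Total thickness = T + h + r = 38.4 km + 5.75 km + 42.97 km = 87.1 km.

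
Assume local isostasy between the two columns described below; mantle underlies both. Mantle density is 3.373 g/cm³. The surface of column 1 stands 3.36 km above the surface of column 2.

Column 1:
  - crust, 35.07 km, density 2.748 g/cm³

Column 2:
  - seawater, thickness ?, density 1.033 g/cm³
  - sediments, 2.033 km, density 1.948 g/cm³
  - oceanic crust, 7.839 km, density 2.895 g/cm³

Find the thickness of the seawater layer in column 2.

1.68 km

Take the compensation level at the base of the deeper column (depth z_c below the surface of column 1) and equate Σ ρ_i t_i down to z_c; mantle fills any gap and the z_c terms cancel.
Column 1: 35.07×2.748 + (z_c − 35.07)×3.373
Column 2: 3.36×0 + x×1.033 + 2.033×1.948 + 7.839×2.895 + (z_c − 3.36 − 9.872 − x)×3.373
The z_c×3.373 term appears on both sides and cancels. Collect the known terms of each column as K = Σ(ρt)_known − 3.373 × (depth of known layers): K_1 = 96.37236 − 3.373×35.07 = −21.91875; K_2 = 26.654189 − 3.373×(3.36 + 9.872) = −17.977347.
Balance: K_1 = K_2 − x×(3.373 − 1.033), so x = (K_2 − K_1)/(3.373 − 1.033) = 3.9414/2.34 = 1.68 km.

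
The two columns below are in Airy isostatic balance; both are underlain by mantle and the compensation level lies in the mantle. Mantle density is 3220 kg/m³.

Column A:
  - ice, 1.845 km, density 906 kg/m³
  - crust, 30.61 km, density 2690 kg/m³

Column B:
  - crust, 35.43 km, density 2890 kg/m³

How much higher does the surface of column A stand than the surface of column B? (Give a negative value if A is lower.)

For any compensation level in the mantle, the mantle terms cancel and isostasy reduces to e = (Σt_A − Σt_B) − (Σ(ρt)_A − Σ(ρt)_B) / ρ_m.
Σt_A = 32.455 km; Σt_B = 35.43 km; Σ(ρt)_A = 84012.47; Σ(ρt)_B = 102392.7 (in km·kg/m³).
e = (32.455 − 35.43) − (84012.47 − 102392.7) / 3220 = 2.73 km.

2.73 km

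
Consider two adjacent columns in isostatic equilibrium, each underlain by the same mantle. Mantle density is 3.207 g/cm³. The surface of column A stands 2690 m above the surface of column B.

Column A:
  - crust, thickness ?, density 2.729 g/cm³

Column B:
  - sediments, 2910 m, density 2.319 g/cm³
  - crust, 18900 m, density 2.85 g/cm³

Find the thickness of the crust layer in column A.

Take the compensation level at the base of the deeper column (depth z_c below the surface of column A) and equate Σ ρ_i t_i down to z_c; mantle fills any gap and the z_c terms cancel.
Column A: x×2.729 + (z_c − 0 − x)×3.207
Column B: 2690×0 + 2910×2.319 + 18900×2.85 + (z_c − 2690 − 21810)×3.207
The z_c×3.207 term appears on both sides and cancels. Collect the known terms of each column as K = Σ(ρt)_known − 3.207 × (depth of known layers): K_A = 0 − 3.207×0 = 0; K_B = 60613.29 − 3.207×(2690 + 21810) = −17958.21.
Balance: K_A − x×(3.207 − 2.729) = K_B, so x = (K_A − K_B)/(3.207 − 2.729) = 17958.2/0.478 = 37600 m.

37600 m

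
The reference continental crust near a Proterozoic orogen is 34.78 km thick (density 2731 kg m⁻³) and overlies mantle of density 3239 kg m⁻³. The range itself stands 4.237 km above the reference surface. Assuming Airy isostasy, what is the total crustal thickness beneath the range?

Root depth r = h ρ_c / (ρ_m − ρ_c) = 4.237 km × 2731 / 508 = 22.78 km.
Total thickness = T + h + r = 34.78 km + 4.237 km + 22.78 km = 61.8 km.

61.8 km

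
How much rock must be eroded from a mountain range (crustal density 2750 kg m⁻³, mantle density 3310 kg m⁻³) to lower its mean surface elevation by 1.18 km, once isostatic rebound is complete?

6.97 km

Net drop Δ = e − u = e − e ρ_c/ρ_m = e (ρ_m − ρ_c)/ρ_m.
e = Δ ρ_m/(ρ_m − ρ_c) = 1.18 km × 3310/560 = 6.97 km.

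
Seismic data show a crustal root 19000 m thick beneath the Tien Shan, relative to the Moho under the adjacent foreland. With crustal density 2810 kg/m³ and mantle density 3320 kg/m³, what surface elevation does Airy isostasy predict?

3450 m

Isostatic balance requires: ρ_c h = (ρ_m − ρ_c) r.
h = r (ρ_m − ρ_c) / ρ_c = 19000 m × (3320 − 2810) / 2810 = 3450 m.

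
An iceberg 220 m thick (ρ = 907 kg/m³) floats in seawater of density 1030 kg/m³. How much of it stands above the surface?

26.3 m

Floating equilibrium: submerged depth d = t ρ_obj/ρ_fluid = 220 m × 907/1030 = 193.7 m.
Freeboard = t − d = 220 m − 193.7 m = 26.3 m.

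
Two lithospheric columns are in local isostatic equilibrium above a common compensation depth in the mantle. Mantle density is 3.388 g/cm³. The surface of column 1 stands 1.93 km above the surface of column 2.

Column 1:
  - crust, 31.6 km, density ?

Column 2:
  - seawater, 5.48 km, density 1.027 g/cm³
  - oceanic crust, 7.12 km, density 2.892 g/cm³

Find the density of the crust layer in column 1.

Take the compensation level at the base of the deeper column (depth z_c below the surface of column 1) and equate Σ ρ_i t_i down to z_c; mantle fills any gap and the z_c terms cancel.
Column 1: 31.6×ρ + (z_c − 31.6)×3.388
Column 2: 1.93×0 + 5.48×1.027 + 7.12×2.892 + (z_c − 1.93 − 12.6)×3.388
The z_c×3.388 term appears on both sides and cancels. Collect the known terms of each column as K = Σ(ρt)_known − 3.388 × (depth of known layers): K_1 = 0 − 3.388×31.6 = −107.0608; K_2 = 26.219 − 3.388×(1.93 + 12.6) = −23.00864.
Balance: K_1 + 31.6×ρ = K_2, so ρ = (K_2 − K_1)/31.6 = 84.0522/31.6 = 2.66 g/cm³.

2.66 g/cm³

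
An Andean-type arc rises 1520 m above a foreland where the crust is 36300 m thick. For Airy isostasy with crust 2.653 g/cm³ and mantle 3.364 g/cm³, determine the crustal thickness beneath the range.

43500 m

Root depth r = h ρ_c / (ρ_m − ρ_c) = 1520 m × 2.653 / 0.711 = 5672 m.
Total thickness = T + h + r = 36300 m + 1520 m + 5672 m = 43500 m.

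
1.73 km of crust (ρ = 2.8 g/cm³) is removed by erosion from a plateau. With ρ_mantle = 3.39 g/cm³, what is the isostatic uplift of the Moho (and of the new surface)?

1.43 km

Unloading: uplift u = e ρ_c/ρ_m = 1.73 km × 2.8/3.39 = 1.43 km.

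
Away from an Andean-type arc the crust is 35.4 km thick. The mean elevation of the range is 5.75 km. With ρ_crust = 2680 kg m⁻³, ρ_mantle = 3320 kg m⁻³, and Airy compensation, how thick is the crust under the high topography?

Root depth r = h ρ_c / (ρ_m − ρ_c) = 5.75 km × 2680 / 640 = 24.08 km.
Total thickness = T + h + r = 35.4 km + 5.75 km + 24.08 km = 65.2 km.

65.2 km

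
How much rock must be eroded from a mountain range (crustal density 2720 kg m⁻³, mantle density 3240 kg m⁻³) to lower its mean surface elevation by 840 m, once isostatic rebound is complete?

Net drop Δ = e − u = e − e ρ_c/ρ_m = e (ρ_m − ρ_c)/ρ_m.
e = Δ ρ_m/(ρ_m − ρ_c) = 840 m × 3240/520 = 5230 m.

5230 m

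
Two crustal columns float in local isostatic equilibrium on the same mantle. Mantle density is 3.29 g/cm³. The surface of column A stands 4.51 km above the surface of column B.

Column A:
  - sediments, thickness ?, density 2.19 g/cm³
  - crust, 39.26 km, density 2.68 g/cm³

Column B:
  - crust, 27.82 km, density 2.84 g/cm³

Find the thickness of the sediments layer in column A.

Take the compensation level at the base of the deeper column (depth z_c below the surface of column A) and equate Σ ρ_i t_i down to z_c; mantle fills any gap and the z_c terms cancel.
Column A: x×2.19 + 39.26×2.68 + (z_c − 39.26 − x)×3.29
Column B: 4.51×0 + 27.82×2.84 + (z_c − 4.51 − 27.82)×3.29
The z_c×3.29 term appears on both sides and cancels. Collect the known terms of each column as K = Σ(ρt)_known − 3.29 × (depth of known layers): K_A = 105.2168 − 3.29×39.26 = −23.9486; K_B = 79.0088 − 3.29×(4.51 + 27.82) = −27.3569.
Balance: K_A − x×(3.29 − 2.19) = K_B, so x = (K_A − K_B)/(3.29 − 2.19) = 3.4083/1.1 = 3.1 km.

3.1 km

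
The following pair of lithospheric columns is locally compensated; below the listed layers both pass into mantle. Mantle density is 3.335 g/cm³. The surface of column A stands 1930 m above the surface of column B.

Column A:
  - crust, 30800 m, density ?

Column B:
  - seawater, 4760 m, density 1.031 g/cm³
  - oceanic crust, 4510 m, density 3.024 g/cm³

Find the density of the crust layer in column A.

Take the compensation level at the base of the deeper column (depth z_c below the surface of column A) and equate Σ ρ_i t_i down to z_c; mantle fills any gap and the z_c terms cancel.
Column A: 30800×ρ + (z_c − 30800)×3.335
Column B: 1930×0 + 4760×1.031 + 4510×3.024 + (z_c − 1930 − 9270)×3.335
The z_c×3.335 term appears on both sides and cancels. Collect the known terms of each column as K = Σ(ρt)_known − 3.335 × (depth of known layers): K_A = 0 − 3.335×30800 = −102718; K_B = 18545.8 − 3.335×(1930 + 9270) = −18806.2.
Balance: K_A + 30800×ρ = K_B, so ρ = (K_B − K_A)/30800 = 83911.8/30800 = 2.72 g/cm³.

2.72 g/cm³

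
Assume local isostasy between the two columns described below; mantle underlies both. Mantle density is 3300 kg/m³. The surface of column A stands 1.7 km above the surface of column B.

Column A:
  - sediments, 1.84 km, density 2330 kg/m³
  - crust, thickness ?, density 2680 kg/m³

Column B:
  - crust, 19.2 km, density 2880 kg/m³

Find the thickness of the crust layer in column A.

19.2 km

Take the compensation level at the base of the deeper column (depth z_c below the surface of column A) and equate Σ ρ_i t_i down to z_c; mantle fills any gap and the z_c terms cancel.
Column A: 1.84×2330 + x×2680 + (z_c − 1.84 − x)×3300
Column B: 1.7×0 + 19.2×2880 + (z_c − 1.7 − 19.2)×3300
The z_c×3300 term appears on both sides and cancels. Collect the known terms of each column as K = Σ(ρt)_known − 3300 × (depth of known layers): K_A = 4287.2 − 3300×1.84 = −1784.8; K_B = 55296 − 3300×(1.7 + 19.2) = −13674.
Balance: K_A − x×(3300 − 2680) = K_B, so x = (K_A − K_B)/(3300 − 2680) = 11889.2/620 = 19.2 km.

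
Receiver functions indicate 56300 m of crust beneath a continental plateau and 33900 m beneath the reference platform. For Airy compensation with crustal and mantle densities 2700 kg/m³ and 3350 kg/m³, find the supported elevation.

4350 m

Excess crust Δ = 56300 m − 33900 m = 22400 m, split between elevation h and root r with h + r = Δ.
Airy balance ρ_c h = (ρ_m − ρ_c) r gives r = h ρ_c/(ρ_m − ρ_c), so h (1 + ρ_c/(ρ_m − ρ_c)) = Δ, i.e. h = Δ (ρ_m − ρ_c)/ρ_m.
h = 22400 m × 650/3350 = 4350 m.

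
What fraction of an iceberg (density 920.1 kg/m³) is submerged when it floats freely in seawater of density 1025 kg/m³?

0.898

Submerged fraction = ρ_obj/ρ_fluid = 920.1/1025 = 0.898.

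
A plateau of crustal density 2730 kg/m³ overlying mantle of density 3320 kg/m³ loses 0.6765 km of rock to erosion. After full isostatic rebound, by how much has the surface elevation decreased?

Rebound u = e ρ_c/ρ_m = 0.6765 km × 2730/3320 = 0.5563 km.
Net surface drop = e − u = 0.6765 km − 0.5563 km = e (ρ_m − ρ_c)/ρ_m = 0.12 km.

0.12 km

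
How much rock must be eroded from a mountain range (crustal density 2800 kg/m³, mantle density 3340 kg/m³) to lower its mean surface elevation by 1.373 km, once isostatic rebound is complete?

8.49 km

Net drop Δ = e − u = e − e ρ_c/ρ_m = e (ρ_m − ρ_c)/ρ_m.
e = Δ ρ_m/(ρ_m − ρ_c) = 1.373 km × 3340/540 = 8.49 km.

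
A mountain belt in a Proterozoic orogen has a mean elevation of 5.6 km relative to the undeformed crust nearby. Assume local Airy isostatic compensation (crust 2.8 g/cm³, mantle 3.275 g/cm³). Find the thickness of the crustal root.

33 km

In Airy isostatic equilibrium: the weight of the topography is balanced by the buoyancy of the root, ρ_c h = (ρ_m − ρ_c) r.
r = h · ρ_c / (ρ_m − ρ_c) = 5.6 km × 2.8 / (3.275 − 2.8) = 33 km.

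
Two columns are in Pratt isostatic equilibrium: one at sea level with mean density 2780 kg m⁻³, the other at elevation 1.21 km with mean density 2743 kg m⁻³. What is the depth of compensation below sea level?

89.7 km

ρ_ref D = ρ (D + h) → D (ρ_ref − ρ) = ρ h.
D = ρ h/(ρ_ref − ρ) = 2743 × 1.21 km/(2780 − 2743) = 89.7 km.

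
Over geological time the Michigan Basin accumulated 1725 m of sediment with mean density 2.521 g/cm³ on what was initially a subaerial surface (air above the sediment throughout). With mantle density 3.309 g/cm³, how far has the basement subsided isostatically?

1310 m

Subaerial load: s = t ρ_sed / ρ_m = 1725 m × 2.521/3.309 = 1310 m.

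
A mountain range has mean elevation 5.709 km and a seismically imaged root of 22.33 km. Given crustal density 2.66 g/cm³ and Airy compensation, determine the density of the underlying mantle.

3.34 g/cm³

Airy balance: ρ_c h = (ρ_m − ρ_c) r → ρ_m = ρ_c (1 + h/r).
ρ_m = 2.66 × (1 + 5.709 km/22.33 km) = 3.34 g/cm³.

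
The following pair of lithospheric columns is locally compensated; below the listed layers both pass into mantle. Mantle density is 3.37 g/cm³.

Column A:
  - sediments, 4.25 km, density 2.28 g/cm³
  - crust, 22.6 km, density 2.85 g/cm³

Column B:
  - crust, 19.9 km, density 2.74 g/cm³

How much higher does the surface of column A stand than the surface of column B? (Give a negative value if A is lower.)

For any compensation level in the mantle, the mantle terms cancel and isostasy reduces to e = (Σt_A − Σt_B) − (Σ(ρt)_A − Σ(ρt)_B) / ρ_m.
Σt_A = 26.85 km; Σt_B = 19.9 km; Σ(ρt)_A = 74.1; Σ(ρt)_B = 54.526 (in km·g/cm³).
e = (26.85 − 19.9) − (74.1 − 54.526) / 3.37 = 1.14 km.

1.14 km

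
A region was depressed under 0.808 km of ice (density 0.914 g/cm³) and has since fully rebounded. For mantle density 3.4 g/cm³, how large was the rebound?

Removing the load lets mantle flow back in; uplift u satisfies ρ_ice t = ρ_m u.
u = t ρ_ice/ρ_m = 0.808 km × 0.914/3.4 = 0.217 km.

0.217 km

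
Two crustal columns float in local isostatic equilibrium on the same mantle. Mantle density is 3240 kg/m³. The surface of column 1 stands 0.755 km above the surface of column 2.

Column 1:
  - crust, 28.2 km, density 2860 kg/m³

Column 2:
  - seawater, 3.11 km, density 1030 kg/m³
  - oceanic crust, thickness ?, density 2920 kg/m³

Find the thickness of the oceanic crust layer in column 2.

Take the compensation level at the base of the deeper column (depth z_c below the surface of column 1) and equate Σ ρ_i t_i down to z_c; mantle fills any gap and the z_c terms cancel.
Column 1: 28.2×2860 + (z_c − 28.2)×3240
Column 2: 0.755×0 + 3.11×1030 + x×2920 + (z_c − 0.755 − 3.11 − x)×3240
The z_c×3240 term appears on both sides and cancels. Collect the known terms of each column as K = Σ(ρt)_known − 3240 × (depth of known layers): K_1 = 80652 − 3240×28.2 = −10716; K_2 = 3203.3 − 3240×(0.755 + 3.11) = −9319.3.
Balance: K_1 = K_2 − x×(3240 − 2920), so x = (K_2 − K_1)/(3240 − 2920) = 1396.7/320 = 4.36 km.

4.36 km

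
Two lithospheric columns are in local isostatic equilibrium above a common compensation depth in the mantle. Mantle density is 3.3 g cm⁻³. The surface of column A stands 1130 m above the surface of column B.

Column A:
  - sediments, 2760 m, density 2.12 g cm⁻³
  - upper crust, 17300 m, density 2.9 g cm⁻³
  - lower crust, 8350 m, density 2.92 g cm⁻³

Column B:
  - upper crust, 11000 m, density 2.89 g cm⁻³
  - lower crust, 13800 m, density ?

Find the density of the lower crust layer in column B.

2.93 g cm⁻³

Take the compensation level at the base of the deeper column (depth z_c below the surface of column A) and equate Σ ρ_i t_i down to z_c; mantle fills any gap and the z_c terms cancel.
Column A: 2760×2.12 + 17300×2.9 + 8350×2.92 + (z_c − 28410)×3.3
Column B: 1130×0 + 11000×2.89 + 13800×ρ + (z_c − 1130 − 24800)×3.3
The z_c×3.3 term appears on both sides and cancels. Collect the known terms of each column as K = Σ(ρt)_known − 3.3 × (depth of known layers): K_A = 80403.2 − 3.3×28410 = −13349.8; K_B = 31790 − 3.3×(1130 + 24800) = −53779.
Balance: K_A = K_B + 13800×ρ, so ρ = (K_A − K_B)/13800 = 40429.2/13800 = 2.93 g cm⁻³.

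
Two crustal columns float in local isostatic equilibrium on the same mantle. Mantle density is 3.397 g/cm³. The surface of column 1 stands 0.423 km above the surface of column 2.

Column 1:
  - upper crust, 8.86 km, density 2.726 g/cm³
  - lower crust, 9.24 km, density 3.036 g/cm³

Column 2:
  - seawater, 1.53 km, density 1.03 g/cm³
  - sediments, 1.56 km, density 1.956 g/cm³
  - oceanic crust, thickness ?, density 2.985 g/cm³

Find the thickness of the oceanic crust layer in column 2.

4.79 km

Take the compensation level at the base of the deeper column (depth z_c below the surface of column 1) and equate Σ ρ_i t_i down to z_c; mantle fills any gap and the z_c terms cancel.
Column 1: 8.86×2.726 + 9.24×3.036 + (z_c − 18.1)×3.397
Column 2: 0.423×0 + 1.53×1.03 + 1.56×1.956 + x×2.985 + (z_c − 0.423 − 3.09 − x)×3.397
The z_c×3.397 term appears on both sides and cancels. Collect the known terms of each column as K = Σ(ρt)_known − 3.397 × (depth of known layers): K_1 = 52.205 − 3.397×18.1 = −9.2807; K_2 = 4.62726 − 3.397×(0.423 + 3.09) = −7.306401.
Balance: K_1 = K_2 − x×(3.397 − 2.985), so x = (K_2 − K_1)/(3.397 − 2.985) = 1.9743/0.412 = 4.79 km.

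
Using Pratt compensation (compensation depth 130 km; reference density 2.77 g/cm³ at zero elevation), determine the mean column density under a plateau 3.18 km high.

2.7 g/cm³

Pratt balance: ρ_ref D = ρ (D + h).
ρ = ρ_ref D/(D + h) = 2.77 × 130 km/(130 km + 3.18 km) = 2.7 g/cm³.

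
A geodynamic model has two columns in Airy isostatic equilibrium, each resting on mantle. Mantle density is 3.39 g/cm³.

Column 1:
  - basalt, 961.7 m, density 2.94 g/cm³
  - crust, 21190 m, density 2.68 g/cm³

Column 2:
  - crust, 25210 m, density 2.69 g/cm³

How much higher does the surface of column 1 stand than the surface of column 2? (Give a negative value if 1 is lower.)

−640 m

For any compensation level in the mantle, the mantle terms cancel and isostasy reduces to e = (Σt_1 − Σt_2) − (Σ(ρt)_1 − Σ(ρt)_2) / ρ_m.
Σt_1 = 22151.7 m; Σt_2 = 25210 m; Σ(ρt)_1 = 59616.598; Σ(ρt)_2 = 67814.9 (in m·g/cm³).
e = (22151.7 − 25210) − (59616.598 − 67814.9) / 3.39 = −640 m.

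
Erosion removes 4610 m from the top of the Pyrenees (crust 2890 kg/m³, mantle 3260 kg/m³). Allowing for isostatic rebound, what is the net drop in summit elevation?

523 m

Rebound u = e ρ_c/ρ_m = 4610 m × 2890/3260 = 4087 m.
Net surface drop = e − u = 4610 m − 4087 m = e (ρ_m − ρ_c)/ρ_m = 523 m.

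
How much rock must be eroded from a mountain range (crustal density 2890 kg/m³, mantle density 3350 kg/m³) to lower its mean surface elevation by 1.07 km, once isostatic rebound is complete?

Net drop Δ = e − u = e − e ρ_c/ρ_m = e (ρ_m − ρ_c)/ρ_m.
e = Δ ρ_m/(ρ_m − ρ_c) = 1.07 km × 3350/460 = 7.79 km.

7.79 km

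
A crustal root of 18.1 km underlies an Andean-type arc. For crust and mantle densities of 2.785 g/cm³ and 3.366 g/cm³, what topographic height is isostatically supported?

3.78 km

For local isostatic compensation: ρ_c h = (ρ_m − ρ_c) r.
h = r (ρ_m − ρ_c) / ρ_c = 18.1 km × (3.366 − 2.785) / 2.785 = 3.78 km.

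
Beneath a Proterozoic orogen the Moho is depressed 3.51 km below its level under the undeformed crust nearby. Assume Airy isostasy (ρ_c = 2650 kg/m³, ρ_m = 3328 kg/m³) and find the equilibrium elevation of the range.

By Archimedes' principle applied to the lithosphere: ρ_c h = (ρ_m − ρ_c) r.
h = r (ρ_m − ρ_c) / ρ_c = 3.51 km × (3328 − 2650) / 2650 = 0.898 km.

0.898 km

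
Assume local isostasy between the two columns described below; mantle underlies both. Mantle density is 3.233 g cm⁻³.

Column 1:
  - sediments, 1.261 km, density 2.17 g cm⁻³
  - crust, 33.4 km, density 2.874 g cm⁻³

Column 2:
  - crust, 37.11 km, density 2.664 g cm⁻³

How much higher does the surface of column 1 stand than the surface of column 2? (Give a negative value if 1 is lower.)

For any compensation level in the mantle, the mantle terms cancel and isostasy reduces to e = (Σt_1 − Σt_2) − (Σ(ρt)_1 − Σ(ρt)_2) / ρ_m.
Σt_1 = 34.661 km; Σt_2 = 37.11 km; Σ(ρt)_1 = 98.72797; Σ(ρt)_2 = 98.86104 (in km·g cm⁻³).
e = (34.661 − 37.11) − (98.72797 − 98.86104) / 3.233 = −2.41 km.

−2.41 km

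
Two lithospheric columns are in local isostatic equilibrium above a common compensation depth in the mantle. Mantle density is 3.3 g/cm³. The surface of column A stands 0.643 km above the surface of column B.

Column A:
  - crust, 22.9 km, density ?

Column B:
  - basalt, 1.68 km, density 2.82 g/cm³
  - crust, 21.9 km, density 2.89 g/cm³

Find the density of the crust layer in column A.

2.78 g/cm³

Take the compensation level at the base of the deeper column (depth z_c below the surface of column A) and equate Σ ρ_i t_i down to z_c; mantle fills any gap and the z_c terms cancel.
Column A: 22.9×ρ + (z_c − 22.9)×3.3
Column B: 0.643×0 + 1.68×2.82 + 21.9×2.89 + (z_c − 0.643 − 23.58)×3.3
The z_c×3.3 term appears on both sides and cancels. Collect the known terms of each column as K = Σ(ρt)_known − 3.3 × (depth of known layers): K_A = 0 − 3.3×22.9 = −75.57; K_B = 68.0286 − 3.3×(0.643 + 23.58) = −11.9073.
Balance: K_A + 22.9×ρ = K_B, so ρ = (K_B − K_A)/22.9 = 63.6627/22.9 = 2.78 g/cm³.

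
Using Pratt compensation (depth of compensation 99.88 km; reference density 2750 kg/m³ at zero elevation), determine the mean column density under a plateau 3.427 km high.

Pratt balance: ρ_ref D = ρ (D + h).
ρ = ρ_ref D/(D + h) = 2750 × 99.88 km/(99.88 km + 3.427 km) = 2660 kg/m³.

2660 kg/m³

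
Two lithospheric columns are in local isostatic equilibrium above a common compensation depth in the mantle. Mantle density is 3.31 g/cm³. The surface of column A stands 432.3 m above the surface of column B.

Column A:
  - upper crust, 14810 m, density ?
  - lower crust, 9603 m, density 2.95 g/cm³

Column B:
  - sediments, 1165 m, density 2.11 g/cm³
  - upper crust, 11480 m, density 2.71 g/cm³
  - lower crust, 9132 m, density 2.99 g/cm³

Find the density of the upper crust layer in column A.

Take the compensation level at the base of the deeper column (depth z_c below the surface of column A) and equate Σ ρ_i t_i down to z_c; mantle fills any gap and the z_c terms cancel.
Column A: 14810×ρ + 9603×2.95 + (z_c − 24413)×3.31
Column B: 432.3×0 + 1165×2.11 + 11480×2.71 + 9132×2.99 + (z_c − 432.3 − 21777)×3.31
The z_c×3.31 term appears on both sides and cancels. Collect the known terms of each column as K = Σ(ρt)_known − 3.31 × (depth of known layers): K_A = 28328.85 − 3.31×24413 = −52478.18; K_B = 60873.63 − 3.31×(432.3 + 21777) = −12639.153.
Balance: K_A + 14810×ρ = K_B, so ρ = (K_B − K_A)/14810 = 39839/14810 = 2.69 g/cm³.

2.69 g/cm³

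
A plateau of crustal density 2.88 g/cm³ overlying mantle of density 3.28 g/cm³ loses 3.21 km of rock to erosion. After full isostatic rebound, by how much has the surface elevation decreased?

Rebound u = e ρ_c/ρ_m = 3.21 km × 2.88/3.28 = 2.819 km.
Net surface drop = e − u = 3.21 km − 2.819 km = e (ρ_m − ρ_c)/ρ_m = 0.391 km.

0.391 km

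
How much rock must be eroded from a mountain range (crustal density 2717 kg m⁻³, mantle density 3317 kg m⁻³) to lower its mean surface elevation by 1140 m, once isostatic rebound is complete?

6300 m

Net drop Δ = e − u = e − e ρ_c/ρ_m = e (ρ_m − ρ_c)/ρ_m.
e = Δ ρ_m/(ρ_m − ρ_c) = 1140 m × 3317/600 = 6300 m.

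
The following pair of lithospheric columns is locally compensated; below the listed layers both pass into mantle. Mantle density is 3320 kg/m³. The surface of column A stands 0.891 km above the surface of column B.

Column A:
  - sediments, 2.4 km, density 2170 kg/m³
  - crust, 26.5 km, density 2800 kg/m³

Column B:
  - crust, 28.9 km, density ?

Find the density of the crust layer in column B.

Take the compensation level at the base of the deeper column (depth z_c below the surface of column A) and equate Σ ρ_i t_i down to z_c; mantle fills any gap and the z_c terms cancel.
Column A: 2.4×2170 + 26.5×2800 + (z_c − 28.9)×3320
Column B: 0.891×0 + 28.9×ρ + (z_c − 0.891 − 28.9)×3320
The z_c×3320 term appears on both sides and cancels. Collect the known terms of each column as K = Σ(ρt)_known − 3320 × (depth of known layers): K_A = 79408 − 3320×28.9 = −16540; K_B = 0 − 3320×(0.891 + 28.9) = −98906.12.
Balance: K_A = K_B + 28.9×ρ, so ρ = (K_A − K_B)/28.9 = 82366.1/28.9 = 2850 kg/m³.

2850 kg/m³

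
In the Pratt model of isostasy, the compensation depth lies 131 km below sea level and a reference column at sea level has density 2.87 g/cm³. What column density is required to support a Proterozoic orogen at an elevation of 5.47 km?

2.75 g/cm³

Pratt balance: ρ_ref D = ρ (D + h).
ρ = ρ_ref D/(D + h) = 2.87 × 131 km/(131 km + 5.47 km) = 2.75 g/cm³.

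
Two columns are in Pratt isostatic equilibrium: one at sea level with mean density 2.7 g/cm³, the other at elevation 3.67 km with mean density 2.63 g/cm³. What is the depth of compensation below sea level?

138 km

ρ_ref D = ρ (D + h) → D (ρ_ref − ρ) = ρ h.
D = ρ h/(ρ_ref − ρ) = 2.63 × 3.67 km/(2.7 − 2.63) = 138 km.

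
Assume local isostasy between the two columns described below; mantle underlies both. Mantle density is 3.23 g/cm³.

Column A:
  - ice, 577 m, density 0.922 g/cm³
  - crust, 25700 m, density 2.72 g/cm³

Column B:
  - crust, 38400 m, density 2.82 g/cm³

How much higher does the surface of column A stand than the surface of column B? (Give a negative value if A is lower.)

For any compensation level in the mantle, the mantle terms cancel and isostasy reduces to e = (Σt_A − Σt_B) − (Σ(ρt)_A − Σ(ρt)_B) / ρ_m.
Σt_A = 26277 m; Σt_B = 38400 m; Σ(ρt)_A = 70435.994; Σ(ρt)_B = 108288 (in m·g/cm³).
e = (26277 − 38400) − (70435.994 − 108288) / 3.23 = −404 m.

−404 m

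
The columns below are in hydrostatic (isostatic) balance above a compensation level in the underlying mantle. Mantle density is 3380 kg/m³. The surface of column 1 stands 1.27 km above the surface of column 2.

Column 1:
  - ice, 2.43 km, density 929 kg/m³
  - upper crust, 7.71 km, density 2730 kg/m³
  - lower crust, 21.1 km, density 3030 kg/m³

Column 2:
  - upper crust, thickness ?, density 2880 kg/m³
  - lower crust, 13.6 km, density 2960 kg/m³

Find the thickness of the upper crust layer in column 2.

16.7 km

Take the compensation level at the base of the deeper column (depth z_c below the surface of column 1) and equate Σ ρ_i t_i down to z_c; mantle fills any gap and the z_c terms cancel.
Column 1: 2.43×929 + 7.71×2730 + 21.1×3030 + (z_c − 31.24)×3380
Column 2: 1.27×0 + x×2880 + 13.6×2960 + (z_c − 1.27 − 13.6 − x)×3380
The z_c×3380 term appears on both sides and cancels. Collect the known terms of each column as K = Σ(ρt)_known − 3380 × (depth of known layers): K_1 = 87238.77 − 3380×31.24 = −18352.43; K_2 = 40256 − 3380×(1.27 + 13.6) = −10004.6.
Balance: K_1 = K_2 − x×(3380 − 2880), so x = (K_2 − K_1)/(3380 − 2880) = 8347.83/500 = 16.7 km.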